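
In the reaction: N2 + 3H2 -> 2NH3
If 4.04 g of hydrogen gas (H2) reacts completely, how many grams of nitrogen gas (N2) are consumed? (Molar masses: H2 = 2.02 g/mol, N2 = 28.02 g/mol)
Moles of H2 = 4.04 g ÷ 2.02 g/mol = 2 mol
Mole ratio: 1 mol N2 / 3 mol H2
Moles of N2 = 2 × (1/3) = 0.666667 mol
Mass of N2 = 0.666667 mol × 28.02 g/mol = 18.68 g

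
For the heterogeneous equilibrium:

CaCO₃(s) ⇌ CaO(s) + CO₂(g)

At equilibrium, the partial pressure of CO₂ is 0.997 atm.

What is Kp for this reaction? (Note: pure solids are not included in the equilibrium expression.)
K_p = 0.997

Solids (CaCO₃, CaO) have activity 1 and are excluded.
Kp = P(CO₂) = 0.997.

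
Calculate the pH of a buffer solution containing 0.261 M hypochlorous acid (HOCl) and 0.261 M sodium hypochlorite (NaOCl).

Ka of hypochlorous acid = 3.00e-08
pH = 7.52

pKa = -log(3.00e-08) = 7.52. pH = pKa + log([A⁻]/[HA]) = 7.52 + log(0.261/0.261)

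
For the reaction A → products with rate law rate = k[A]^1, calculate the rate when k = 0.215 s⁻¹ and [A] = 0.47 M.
0.101 M/s

rate = k·[A]^1 = 0.215·(0.47)^1 = 0.215·0.47 = 0.101 M/s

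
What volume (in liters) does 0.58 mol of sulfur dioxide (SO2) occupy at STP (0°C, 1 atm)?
At STP, 1 mol of gas occupies 22.4 L
Volume = 0.58 mol × 22.4 L/mol = 12.99 L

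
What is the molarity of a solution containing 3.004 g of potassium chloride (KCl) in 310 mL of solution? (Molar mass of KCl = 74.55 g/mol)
Moles of KCl = 3.004 g ÷ 74.55 g/mol = 0.0402951 mol
Volume = 310 mL = 0.31 L
Molarity = 0.0402951 mol ÷ 0.31 L = 0.13 M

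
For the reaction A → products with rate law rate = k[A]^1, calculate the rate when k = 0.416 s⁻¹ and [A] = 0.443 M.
0.1843 M/s

rate = k·[A]^1 = 0.416·(0.443)^1 = 0.416·0.443 = 0.1843 M/s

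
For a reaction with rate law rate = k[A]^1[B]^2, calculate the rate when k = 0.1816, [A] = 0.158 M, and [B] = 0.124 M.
0.0004412 M/s

rate = k·[A]^1·[B]^2 = 0.1816·(0.158)^1·(0.124)^2 = 0.1816·0.158·0.015376 = 0.0004412 M/s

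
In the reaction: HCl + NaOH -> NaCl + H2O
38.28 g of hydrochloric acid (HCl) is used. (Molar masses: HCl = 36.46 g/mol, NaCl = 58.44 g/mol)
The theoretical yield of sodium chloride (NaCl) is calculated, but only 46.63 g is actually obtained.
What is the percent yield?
Moles of HCl = 38.28 g ÷ 36.46 g/mol = 1.04992 mol
Mole ratio: 1 mol NaCl / 1 mol HCl
Moles of NaCl = 1.04992 × (1/1) = 1.04992 mol
Theoretical yield = 1.04992 mol × 58.44 g/mol = 61.357 g
Actual yield = 46.63 g
Percent yield = (46.63 / 61.357) × 100% = 76.0%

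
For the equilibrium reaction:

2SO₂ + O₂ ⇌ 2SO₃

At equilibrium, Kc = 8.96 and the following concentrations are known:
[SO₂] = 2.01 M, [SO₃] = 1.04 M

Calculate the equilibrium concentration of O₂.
[O₂] = 0.0299 M

Kc = ([SO₃]^2) / ([SO₂]^2 × [O₂]) = 8.96
[O₂]^1 = (product terms)/(Kc · other reactant terms) = 1.0816 / (8.96 · 4.0401) = 0.029879
[O₂] = 0.0299 M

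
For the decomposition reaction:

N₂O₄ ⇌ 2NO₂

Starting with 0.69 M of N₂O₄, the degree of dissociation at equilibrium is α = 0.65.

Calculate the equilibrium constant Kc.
K_c = 3.3317

x = α·[A]₀ = 0.65 × 0.69 = 0.4485 M dissociated.
At eq: [N₂O₄] = 0.69 − 0.4485 = 0.2415 M; [NO₂] = 2x = 0.897 M.
Kc = [NO₂]²/[N₂O₄] = (0.897)²/0.2415 = 3.332.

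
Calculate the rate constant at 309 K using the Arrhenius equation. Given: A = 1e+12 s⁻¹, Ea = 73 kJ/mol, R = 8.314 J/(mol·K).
4.56e-01 s⁻¹

k = A·exp(-Ea/(R·T)) = 1e+12·exp(-73000/(8.314·309)) = 1e+12·exp(-28.4154) = 1e+12·4.5639e-13 = 4.56e-01 s⁻¹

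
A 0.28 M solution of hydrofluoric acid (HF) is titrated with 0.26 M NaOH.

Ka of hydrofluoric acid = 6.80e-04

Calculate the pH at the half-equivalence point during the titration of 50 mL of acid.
pH = pKa = 3.17

At the half-equivalence point, [HA] = [A⁻], so by Henderson–Hasselbalch pH = pKa + log(1) = pKa.
pKa = −log(6.80e-04) = 3.17.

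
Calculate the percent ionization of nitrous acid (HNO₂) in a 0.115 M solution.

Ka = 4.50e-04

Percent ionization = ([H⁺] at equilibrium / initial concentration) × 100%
Percent ionization = 6.06%

Let x = [H⁺]. Ka = x²/(C - x) ⇒ x² + (4.50e-04)x - (4.50e-04)(0.115) = 0. x = 6.9723e-03. Percent = (6.9723e-03/0.115) × 100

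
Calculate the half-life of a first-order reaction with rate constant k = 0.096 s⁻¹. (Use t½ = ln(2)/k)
7.22 s

t½ = ln(2)/k = 0.6931/0.096 = 7.22 s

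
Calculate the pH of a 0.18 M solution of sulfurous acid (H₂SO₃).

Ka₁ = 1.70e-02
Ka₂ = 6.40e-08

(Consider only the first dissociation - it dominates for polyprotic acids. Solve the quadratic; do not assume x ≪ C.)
pH = 1.32

x² + Ka₁·x − Ka₁·C = 0 with Ka₁ = 1.70e-02, C = 0.18.
x = (−Ka₁ + √(Ka₁² + 4·Ka₁·C))/2 = 4.7467e-02 M, so pH = 1.32.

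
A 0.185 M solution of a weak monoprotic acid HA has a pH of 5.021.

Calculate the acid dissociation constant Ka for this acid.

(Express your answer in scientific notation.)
K_a = 4.91e-10

[H⁺] = 10^(−pH) = 10^(−5.021) = 9.528e-06 M. For HA ⇌ H⁺ + A⁻, Ka = x²/(C − x) = (9.528e-06)²/(0.185 − 9.528e-06) = 4.91e-10.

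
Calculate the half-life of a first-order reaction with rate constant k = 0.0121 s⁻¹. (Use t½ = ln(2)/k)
57.28 s

t½ = ln(2)/k = 0.6931/0.0121 = 57.28 s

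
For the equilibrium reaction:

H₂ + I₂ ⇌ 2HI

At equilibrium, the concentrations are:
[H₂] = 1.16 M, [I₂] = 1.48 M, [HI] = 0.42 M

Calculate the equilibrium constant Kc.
K_c = 0.1027

Kc = ([HI]^2) / ([H₂] × [I₂])
   = ((0.42)^2) / ((1.16)·(1.48))
   = 0.1764 / 1.7168 = 0.1027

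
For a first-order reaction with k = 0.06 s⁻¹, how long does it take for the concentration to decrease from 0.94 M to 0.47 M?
11.55 s

From ln[A] = ln[A]₀ - k·t: t = ln([A]₀/[A])/k = ln(0.94/0.47)/0.06 = ln(2.0000)/0.06 = 0.6931/0.06 = 11.55 s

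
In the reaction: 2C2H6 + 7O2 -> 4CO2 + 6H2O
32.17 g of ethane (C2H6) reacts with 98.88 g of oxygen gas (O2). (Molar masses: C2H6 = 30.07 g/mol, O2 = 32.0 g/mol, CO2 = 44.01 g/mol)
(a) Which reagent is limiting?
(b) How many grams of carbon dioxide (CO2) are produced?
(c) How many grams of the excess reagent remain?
(a) O2, (b) 77.71 g, (c) 5.622 g

Moles of C2H6 = 32.17 g ÷ 30.07 g/mol = 1.06984 mol
Moles of O2 = 98.88 g ÷ 32.0 g/mol = 3.09 mol
Moles ÷ coefficient: C2H6: 1.06984/2 = 0.5349, O2: 3.09/7 = 0.4414
(a) O2 has the smaller value, so O2 is the limiting reagent.
(b) Moles of CO2 = 3.09 mol O2 × (4/7) = 1.76571 mol; mass = 1.76571 mol × 44.01 g/mol = 77.71 g
(c) C2H6 consumed = 3.09 × (2/7) = 0.882857 mol; remaining = 1.06984 − 0.882857 = 0.18698 mol; mass = 0.18698 mol × 30.07 g/mol = 5.622 g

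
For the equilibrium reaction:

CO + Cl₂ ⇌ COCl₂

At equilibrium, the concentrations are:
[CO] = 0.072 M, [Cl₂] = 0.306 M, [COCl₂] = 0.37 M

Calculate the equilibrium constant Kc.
K_c = 16.7938

Kc = ([COCl₂]) / ([CO] × [Cl₂])
   = ((0.37)) / ((0.072)·(0.306))
   = 0.37 / 0.022032 = 16.7938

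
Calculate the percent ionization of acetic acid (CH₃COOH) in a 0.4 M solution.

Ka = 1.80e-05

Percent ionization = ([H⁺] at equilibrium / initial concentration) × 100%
Percent ionization = 0.669%

Let x = [H⁺]. Ka = x²/(C - x) ⇒ x² + (1.80e-05)x - (1.80e-05)(0.4) = 0. x = 2.6743e-03. Percent = (2.6743e-03/0.4) × 100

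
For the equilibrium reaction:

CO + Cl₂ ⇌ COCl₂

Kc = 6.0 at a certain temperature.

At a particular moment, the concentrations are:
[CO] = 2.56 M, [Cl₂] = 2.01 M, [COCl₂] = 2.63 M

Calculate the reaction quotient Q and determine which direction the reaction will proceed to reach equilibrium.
Q = 0.511, Q < K, reaction proceeds forward (toward products)

Q = ([COCl₂]) / ([CO] × [Cl₂])
  = ((2.63)) / ((2.56)·(2.01)) = 2.63/5.1456 = 0.5111
Since Q = 0.5111 < Kc = 6.0, the reaction proceeds forward (toward products) to reach equilibrium.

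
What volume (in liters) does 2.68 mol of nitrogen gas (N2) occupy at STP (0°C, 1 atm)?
At STP, 1 mol of gas occupies 22.4 L
Volume = 2.68 mol × 22.4 L/mol = 60.03 L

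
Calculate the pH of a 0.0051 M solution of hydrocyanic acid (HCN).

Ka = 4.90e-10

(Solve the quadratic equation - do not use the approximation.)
pH = 5.80

x² + Ka×x - Ka×C = 0. Using quadratic formula: [H⁺] = 1.5806e-06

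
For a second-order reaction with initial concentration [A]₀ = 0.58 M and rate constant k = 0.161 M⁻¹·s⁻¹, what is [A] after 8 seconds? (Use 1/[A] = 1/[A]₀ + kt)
0.3320 M

1/[A] = 1/[A]₀ + k·t = 1/0.58 + (0.161)·(8) = 1.7241 + 1.2880 = 3.0121
[A] = 1/3.0121 = 0.3320 M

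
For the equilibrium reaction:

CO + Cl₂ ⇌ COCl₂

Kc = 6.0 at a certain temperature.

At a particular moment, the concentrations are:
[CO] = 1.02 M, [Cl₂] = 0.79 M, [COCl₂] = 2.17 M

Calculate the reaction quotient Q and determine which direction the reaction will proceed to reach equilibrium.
Q = 2.693, Q < K, reaction proceeds forward (toward products)

Q = ([COCl₂]) / ([CO] × [Cl₂])
  = ((2.17)) / ((1.02)·(0.79)) = 2.17/0.8058 = 2.693
Since Q = 2.693 < Kc = 6.0, the reaction proceeds forward (toward products) to reach equilibrium.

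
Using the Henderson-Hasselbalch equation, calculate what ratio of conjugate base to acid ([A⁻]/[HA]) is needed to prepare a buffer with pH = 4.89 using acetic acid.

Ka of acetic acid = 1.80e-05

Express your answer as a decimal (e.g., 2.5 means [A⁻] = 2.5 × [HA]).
[A⁻]/[HA] = 1.397

pKa = −log(1.80e-05) = 4.7447. pH = pKa + log([A⁻]/[HA]). 4.89 = 4.7447 + log(ratio). log(ratio) = 4.89 − 4.7447 = 0.1453. ratio = 10^(0.1453) = 1.397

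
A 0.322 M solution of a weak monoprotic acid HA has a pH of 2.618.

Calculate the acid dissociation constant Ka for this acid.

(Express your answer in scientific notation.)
K_a = 1.82e-05

[H⁺] = 10^(−pH) = 10^(−2.618) = 2.410e-03 M. For HA ⇌ H⁺ + A⁻, Ka = x²/(C − x) = (2.410e-03)²/(0.322 − 2.410e-03) = 1.82e-05.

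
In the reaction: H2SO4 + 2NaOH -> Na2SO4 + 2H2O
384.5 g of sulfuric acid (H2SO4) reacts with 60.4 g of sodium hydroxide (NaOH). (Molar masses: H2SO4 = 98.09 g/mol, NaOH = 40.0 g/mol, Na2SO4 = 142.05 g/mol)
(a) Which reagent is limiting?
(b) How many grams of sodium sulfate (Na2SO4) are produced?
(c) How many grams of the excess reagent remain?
(a) NaOH, (b) 107.2 g, (c) 310.4 g

Moles of H2SO4 = 384.5 g ÷ 98.09 g/mol = 3.91987 mol
Moles of NaOH = 60.4 g ÷ 40.0 g/mol = 1.51 mol
Moles ÷ coefficient: H2SO4: 3.91987/1 = 3.92, NaOH: 1.51/2 = 0.755
(a) NaOH has the smaller value, so NaOH is the limiting reagent.
(b) Moles of Na2SO4 = 1.51 mol NaOH × (1/2) = 0.755 mol; mass = 0.755 mol × 142.05 g/mol = 107.2 g
(c) H2SO4 consumed = 1.51 × (1/2) = 0.755 mol; remaining = 3.91987 − 0.755 = 3.16487 mol; mass = 3.16487 mol × 98.09 g/mol = 310.4 g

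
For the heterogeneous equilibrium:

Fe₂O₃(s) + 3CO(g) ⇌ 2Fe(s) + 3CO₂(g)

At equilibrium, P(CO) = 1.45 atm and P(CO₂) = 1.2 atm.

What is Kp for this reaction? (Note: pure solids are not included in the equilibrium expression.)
K_p = 0.567

Solids (Fe₂O₃, Fe) are excluded.
Kp = P(CO₂)³/P(CO)³ = (1.2)³/(1.45)³ = 1.728/3.049 = 0.567.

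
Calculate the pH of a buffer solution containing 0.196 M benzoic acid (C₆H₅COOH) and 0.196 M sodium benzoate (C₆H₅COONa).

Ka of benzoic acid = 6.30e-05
pH = 4.20

pKa = -log(6.30e-05) = 4.20. pH = pKa + log([A⁻]/[HA]) = 4.20 + log(0.196/0.196)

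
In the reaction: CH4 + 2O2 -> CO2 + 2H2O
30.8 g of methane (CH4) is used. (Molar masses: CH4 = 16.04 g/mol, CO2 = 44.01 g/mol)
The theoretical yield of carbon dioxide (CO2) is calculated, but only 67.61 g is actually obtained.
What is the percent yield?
Moles of CH4 = 30.8 g ÷ 16.04 g/mol = 1.9202 mol
Mole ratio: 1 mol CO2 / 1 mol CH4
Moles of CO2 = 1.9202 × (1/1) = 1.9202 mol
Theoretical yield = 1.9202 mol × 44.01 g/mol = 84.508 g
Actual yield = 67.61 g
Percent yield = (67.61 / 84.508) × 100% = 80.0%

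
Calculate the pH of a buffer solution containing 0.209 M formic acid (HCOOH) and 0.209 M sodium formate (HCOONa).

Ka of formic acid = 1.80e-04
pH = 3.74

pKa = -log(1.80e-04) = 3.74. pH = pKa + log([A⁻]/[HA]) = 3.74 + log(0.209/0.209)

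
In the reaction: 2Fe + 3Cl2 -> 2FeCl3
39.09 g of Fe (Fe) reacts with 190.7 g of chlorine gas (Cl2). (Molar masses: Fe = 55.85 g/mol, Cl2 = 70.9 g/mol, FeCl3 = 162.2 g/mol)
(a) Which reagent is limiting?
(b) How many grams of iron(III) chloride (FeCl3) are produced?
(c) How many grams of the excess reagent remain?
(a) Fe, (b) 113.5 g, (c) 116.3 g

Moles of Fe = 39.09 g ÷ 55.85 g/mol = 0.69991 mol
Moles of Cl2 = 190.7 g ÷ 70.9 g/mol = 2.6897 mol
Moles ÷ coefficient: Fe: 0.69991/2 = 0.35, Cl2: 2.6897/3 = 0.8966
(a) Fe has the smaller value, so Fe is the limiting reagent.
(b) Moles of FeCl3 = 0.69991 mol Fe × (2/2) = 0.69991 mol; mass = 0.69991 mol × 162.2 g/mol = 113.5 g
(c) Cl2 consumed = 0.69991 × (3/2) = 1.04987 mol; remaining = 2.6897 − 1.04987 = 1.63984 mol; mass = 1.63984 mol × 70.9 g/mol = 116.3 g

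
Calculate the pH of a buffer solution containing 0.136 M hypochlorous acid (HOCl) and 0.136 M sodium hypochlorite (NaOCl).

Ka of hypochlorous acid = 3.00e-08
pH = 7.52

pKa = -log(3.00e-08) = 7.52. pH = pKa + log([A⁻]/[HA]) = 7.52 + log(0.136/0.136)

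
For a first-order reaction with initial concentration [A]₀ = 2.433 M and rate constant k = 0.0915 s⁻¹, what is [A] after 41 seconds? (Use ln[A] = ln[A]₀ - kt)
0.0571 M

ln[A] = ln[A]₀ - k·t = ln(2.433) - (0.0915)·(41) = 0.8891 - 3.7515 = -2.8624
[A] = e^(-2.8624) = 0.0571 M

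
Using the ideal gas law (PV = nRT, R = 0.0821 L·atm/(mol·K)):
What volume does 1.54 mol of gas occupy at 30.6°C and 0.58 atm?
T = 30.6°C + 273.15 = 303.75 K
V = nRT/P = (1.54 × 0.0821 × 303.75) / 0.58
V = 66.21 L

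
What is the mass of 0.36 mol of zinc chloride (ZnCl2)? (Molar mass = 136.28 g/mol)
Mass = 0.36 mol × 136.28 g/mol = 49.06 g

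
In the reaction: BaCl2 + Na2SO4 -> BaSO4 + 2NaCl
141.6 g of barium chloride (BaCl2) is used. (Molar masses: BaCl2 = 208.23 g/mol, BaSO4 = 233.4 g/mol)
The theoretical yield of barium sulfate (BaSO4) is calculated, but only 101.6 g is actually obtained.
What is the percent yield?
Moles of BaCl2 = 141.6 g ÷ 208.23 g/mol = 0.680017 mol
Mole ratio: 1 mol BaSO4 / 1 mol BaCl2
Moles of BaSO4 = 0.680017 × (1/1) = 0.680017 mol
Theoretical yield = 0.680017 mol × 233.4 g/mol = 158.72 g
Actual yield = 101.6 g
Percent yield = (101.6 / 158.72) × 100% = 64.0%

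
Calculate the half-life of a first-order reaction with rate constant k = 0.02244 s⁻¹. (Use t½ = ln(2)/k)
30.89 s

t½ = ln(2)/k = 0.6931/0.02244 = 30.89 s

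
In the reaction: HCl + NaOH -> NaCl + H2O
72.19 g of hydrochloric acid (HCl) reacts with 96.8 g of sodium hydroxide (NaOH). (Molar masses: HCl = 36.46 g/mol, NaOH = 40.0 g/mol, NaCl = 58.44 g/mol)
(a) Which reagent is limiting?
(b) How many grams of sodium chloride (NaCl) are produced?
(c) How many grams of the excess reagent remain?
(a) HCl, (b) 115.7 g, (c) 17.6 g

Moles of HCl = 72.19 g ÷ 36.46 g/mol = 1.97998 mol
Moles of NaOH = 96.8 g ÷ 40.0 g/mol = 2.42 mol
Moles ÷ coefficient: HCl: 1.97998/1 = 1.98, NaOH: 2.42/1 = 2.42
(a) HCl has the smaller value, so HCl is the limiting reagent.
(b) Moles of NaCl = 1.97998 mol HCl × (1/1) = 1.97998 mol; mass = 1.97998 mol × 58.44 g/mol = 115.7 g
(c) NaOH consumed = 1.97998 × (1/1) = 1.97998 mol; remaining = 2.42 − 1.97998 = 0.440022 mol; mass = 0.440022 mol × 40.0 g/mol = 17.6 g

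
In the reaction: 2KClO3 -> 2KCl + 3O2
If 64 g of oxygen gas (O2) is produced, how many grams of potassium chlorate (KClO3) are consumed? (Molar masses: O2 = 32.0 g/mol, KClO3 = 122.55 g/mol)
Moles of O2 = 64 g ÷ 32.0 g/mol = 2 mol
Mole ratio: 2 mol KClO3 / 3 mol O2
Moles of KClO3 = 2 × (2/3) = 1.33333 mol
Mass of KClO3 = 1.33333 mol × 122.55 g/mol = 163.4 g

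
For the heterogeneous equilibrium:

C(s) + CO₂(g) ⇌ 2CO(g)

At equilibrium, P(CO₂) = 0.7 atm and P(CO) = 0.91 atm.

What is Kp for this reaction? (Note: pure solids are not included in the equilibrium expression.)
K_p = 1.183

Solid C is excluded.
Kp = P(CO)²/P(CO₂) = (0.91)²/0.7 = 0.8281/0.7 = 1.183.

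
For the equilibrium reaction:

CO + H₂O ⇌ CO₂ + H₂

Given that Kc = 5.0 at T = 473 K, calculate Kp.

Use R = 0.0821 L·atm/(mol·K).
K_p = 5.0000

Δn = (moles gaseous products) − (moles gaseous reactants) = 0
T = 473 K; RT = 0.0821 × 473 = 38.8333
Kp = Kc·(RT)^Δn = 5.0 × (38.8333)^0 = 5.0 × 1 = 5.0000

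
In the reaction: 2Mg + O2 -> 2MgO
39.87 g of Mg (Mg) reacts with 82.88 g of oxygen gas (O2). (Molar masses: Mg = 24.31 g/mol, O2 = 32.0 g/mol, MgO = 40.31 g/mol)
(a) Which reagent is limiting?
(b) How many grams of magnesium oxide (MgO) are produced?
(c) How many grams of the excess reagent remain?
(a) Mg, (b) 66.11 g, (c) 56.64 g

Moles of Mg = 39.87 g ÷ 24.31 g/mol = 1.64007 mol
Moles of O2 = 82.88 g ÷ 32.0 g/mol = 2.59 mol
Moles ÷ coefficient: Mg: 1.64007/2 = 0.82, O2: 2.59/1 = 2.59
(a) Mg has the smaller value, so Mg is the limiting reagent.
(b) Moles of MgO = 1.64007 mol Mg × (2/2) = 1.64007 mol; mass = 1.64007 mol × 40.31 g/mol = 66.11 g
(c) O2 consumed = 1.64007 × (1/2) = 0.820033 mol; remaining = 2.59 − 0.820033 = 1.76997 mol; mass = 1.76997 mol × 32.0 g/mol = 56.64 g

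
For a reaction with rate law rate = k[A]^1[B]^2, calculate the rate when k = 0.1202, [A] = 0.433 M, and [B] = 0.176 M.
0.001612 M/s

rate = k·[A]^1·[B]^2 = 0.1202·(0.433)^1·(0.176)^2 = 0.1202·0.433·0.030976 = 0.001612 M/s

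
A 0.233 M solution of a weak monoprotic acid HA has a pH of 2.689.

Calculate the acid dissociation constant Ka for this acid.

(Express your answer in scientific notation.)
K_a = 1.81e-05

[H⁺] = 10^(−pH) = 10^(−2.689) = 2.046e-03 M. For HA ⇌ H⁺ + A⁻, Ka = x²/(C − x) = (2.046e-03)²/(0.233 − 2.046e-03) = 1.81e-05.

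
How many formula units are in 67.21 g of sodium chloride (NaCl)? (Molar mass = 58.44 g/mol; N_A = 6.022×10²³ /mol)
Moles = 67.21 g ÷ 58.44 g/mol = 1.15007 mol
Formula units = 1.15007 mol × 6.022×10²³ /mol = 6.926e+23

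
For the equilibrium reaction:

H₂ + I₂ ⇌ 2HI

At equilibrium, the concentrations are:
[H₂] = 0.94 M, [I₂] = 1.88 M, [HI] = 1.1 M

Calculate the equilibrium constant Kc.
K_c = 0.6847

Kc = ([HI]^2) / ([H₂] × [I₂])
   = ((1.1)^2) / ((0.94)·(1.88))
   = 1.21 / 1.7672 = 0.6847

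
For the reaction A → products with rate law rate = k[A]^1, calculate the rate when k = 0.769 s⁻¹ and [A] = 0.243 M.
0.1869 M/s

rate = k·[A]^1 = 0.769·(0.243)^1 = 0.769·0.243 = 0.1869 M/s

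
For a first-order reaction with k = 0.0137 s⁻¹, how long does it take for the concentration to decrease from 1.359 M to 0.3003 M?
110.20 s

From ln[A] = ln[A]₀ - k·t: t = ln([A]₀/[A])/k = ln(1.359/0.3003)/0.0137 = ln(4.5255)/0.0137 = 1.5097/0.0137 = 110.20 s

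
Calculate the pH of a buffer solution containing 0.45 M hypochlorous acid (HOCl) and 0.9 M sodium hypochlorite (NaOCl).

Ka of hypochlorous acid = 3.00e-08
pH = 7.82

pKa = -log(3.00e-08) = 7.52. pH = pKa + log([A⁻]/[HA]) = 7.52 + log(0.9/0.45)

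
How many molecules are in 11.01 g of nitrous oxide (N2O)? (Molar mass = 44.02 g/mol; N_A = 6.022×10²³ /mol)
Moles = 11.01 g ÷ 44.02 g/mol = 0.250114 mol
Molecules = 0.250114 mol × 6.022×10²³ /mol = 1.506e+23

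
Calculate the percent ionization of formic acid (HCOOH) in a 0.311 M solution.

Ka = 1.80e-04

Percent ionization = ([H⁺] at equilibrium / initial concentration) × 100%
Percent ionization = 2.38%

Let x = [H⁺]. Ka = x²/(C - x) ⇒ x² + (1.80e-04)x - (1.80e-04)(0.311) = 0. x = 7.3925e-03. Percent = (7.3925e-03/0.311) × 100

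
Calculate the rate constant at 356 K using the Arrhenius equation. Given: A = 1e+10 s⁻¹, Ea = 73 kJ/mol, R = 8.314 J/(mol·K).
1.94e-01 s⁻¹

k = A·exp(-Ea/(R·T)) = 1e+10·exp(-73000/(8.314·356)) = 1e+10·exp(-24.6640) = 1e+10·1.9435e-11 = 1.94e-01 s⁻¹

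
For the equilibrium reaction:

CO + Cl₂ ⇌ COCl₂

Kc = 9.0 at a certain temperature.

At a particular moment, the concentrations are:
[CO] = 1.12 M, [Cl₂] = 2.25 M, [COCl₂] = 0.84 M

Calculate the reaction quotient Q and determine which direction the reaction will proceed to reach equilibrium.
Q = 0.333, Q < K, reaction proceeds forward (toward products)

Q = ([COCl₂]) / ([CO] × [Cl₂])
  = ((0.84)) / ((1.12)·(2.25)) = 0.84/2.52 = 0.3333
Since Q = 0.3333 < Kc = 9.0, the reaction proceeds forward (toward products) to reach equilibrium.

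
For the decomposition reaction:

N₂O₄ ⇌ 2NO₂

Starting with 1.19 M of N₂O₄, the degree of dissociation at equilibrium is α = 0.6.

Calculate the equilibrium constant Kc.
K_c = 4.2840

x = α·[A]₀ = 0.6 × 1.19 = 0.714 M dissociated.
At eq: [N₂O₄] = 1.19 − 0.714 = 0.476 M; [NO₂] = 2x = 1.428 M.
Kc = [NO₂]²/[N₂O₄] = (1.428)²/0.476 = 4.284.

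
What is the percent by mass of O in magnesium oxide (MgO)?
Mass of O in formula = 16.0 × 1 = 16 g/mol
Molar mass = 40.31 g/mol
% O = (16/40.31) × 100% = 39.69%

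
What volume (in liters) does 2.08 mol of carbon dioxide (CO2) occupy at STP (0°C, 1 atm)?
At STP, 1 mol of gas occupies 22.4 L
Volume = 2.08 mol × 22.4 L/mol = 46.59 L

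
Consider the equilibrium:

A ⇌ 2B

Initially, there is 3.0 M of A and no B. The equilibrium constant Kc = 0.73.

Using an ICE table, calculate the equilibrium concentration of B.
[B] = 1.309 M

ICE: [A] = 3.0 − x, [B] = 2x.
Kc = (2x)²/(3.0 − x) = 0.73 ⇒ 4x² + 0.73x − 2.19 = 0.
x = (−0.73 + √(0.73² + 4·4·2.19))/(2·4) = (−0.73 + √35.573)/8 = 0.65429.
[B] = 2x = 1.309 M.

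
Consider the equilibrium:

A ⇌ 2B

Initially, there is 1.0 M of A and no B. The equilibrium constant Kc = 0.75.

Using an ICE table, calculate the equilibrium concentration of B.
[B] = 0.699 M

ICE: [A] = 1.0 − x, [B] = 2x.
Kc = (2x)²/(1.0 − x) = 0.75 ⇒ 4x² + 0.75x − 0.75 = 0.
x = (−0.75 + √(0.75² + 4·4·0.75))/(2·4) = (−0.75 + √12.562)/8 = 0.3493.
[B] = 2x = 0.699 M.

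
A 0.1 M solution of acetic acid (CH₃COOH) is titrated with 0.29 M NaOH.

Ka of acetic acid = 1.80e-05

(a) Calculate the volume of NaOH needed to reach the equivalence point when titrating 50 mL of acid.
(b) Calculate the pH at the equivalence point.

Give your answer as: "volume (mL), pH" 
V = 17.2 mL, pH = 8.81

(a) At equivalence: moles acid = moles base.
moles acid = 0.1 × 0.05 = 0.005 mol; V_NaOH = 0.005/0.29 = 0.01724 L = 17.2 mL.
(b) At equivalence, all acid → conjugate base A⁻ at [A⁻] = 0.005/0.06724 = 0.07436 M.
Kb = Kw/Ka = 1.0e-14/1.80e-05 = 5.556e-10; [OH⁻] = √(Kb·[A⁻]) = 6.427e-06; pOH = 5.19; pH = 14 − pOH = 8.81.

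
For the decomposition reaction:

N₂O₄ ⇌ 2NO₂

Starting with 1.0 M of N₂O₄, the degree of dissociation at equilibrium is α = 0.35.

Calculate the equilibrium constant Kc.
K_c = 0.7538

x = α·[A]₀ = 0.35 × 1.0 = 0.35 M dissociated.
At eq: [N₂O₄] = 1.0 − 0.35 = 0.65 M; [NO₂] = 2x = 0.7 M.
Kc = [NO₂]²/[N₂O₄] = (0.7)²/0.65 = 0.7538.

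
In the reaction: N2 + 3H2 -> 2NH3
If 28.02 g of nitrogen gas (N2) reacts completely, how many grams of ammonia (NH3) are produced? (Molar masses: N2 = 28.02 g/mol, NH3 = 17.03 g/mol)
Moles of N2 = 28.02 g ÷ 28.02 g/mol = 1 mol
Mole ratio: 2 mol NH3 / 1 mol N2
Moles of NH3 = 1 × (2/1) = 2 mol
Mass of NH3 = 2 mol × 17.03 g/mol = 34.06 g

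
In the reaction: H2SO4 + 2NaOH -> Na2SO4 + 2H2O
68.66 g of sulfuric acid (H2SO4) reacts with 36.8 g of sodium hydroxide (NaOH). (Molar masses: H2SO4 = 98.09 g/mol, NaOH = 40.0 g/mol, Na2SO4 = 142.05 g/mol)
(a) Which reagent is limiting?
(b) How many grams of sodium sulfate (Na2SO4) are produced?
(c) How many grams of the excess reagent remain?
(a) NaOH, (b) 65.34 g, (c) 23.54 g

Moles of H2SO4 = 68.66 g ÷ 98.09 g/mol = 0.699969 mol
Moles of NaOH = 36.8 g ÷ 40.0 g/mol = 0.92 mol
Moles ÷ coefficient: H2SO4: 0.699969/1 = 0.7, NaOH: 0.92/2 = 0.46
(a) NaOH has the smaller value, so NaOH is the limiting reagent.
(b) Moles of Na2SO4 = 0.92 mol NaOH × (1/2) = 0.46 mol; mass = 0.46 mol × 142.05 g/mol = 65.34 g
(c) H2SO4 consumed = 0.92 × (1/2) = 0.46 mol; remaining = 0.699969 − 0.46 = 0.239969 mol; mass = 0.239969 mol × 98.09 g/mol = 23.54 g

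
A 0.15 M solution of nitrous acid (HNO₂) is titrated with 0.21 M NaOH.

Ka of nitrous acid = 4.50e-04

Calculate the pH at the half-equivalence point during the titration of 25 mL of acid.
pH = pKa = 3.35

At the half-equivalence point, [HA] = [A⁻], so by Henderson–Hasselbalch pH = pKa + log(1) = pKa.
pKa = −log(4.50e-04) = 3.35.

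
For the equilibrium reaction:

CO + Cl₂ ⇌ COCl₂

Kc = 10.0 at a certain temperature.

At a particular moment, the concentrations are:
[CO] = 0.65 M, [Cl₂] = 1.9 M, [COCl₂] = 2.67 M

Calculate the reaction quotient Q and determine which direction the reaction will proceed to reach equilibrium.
Q = 2.162, Q < K, reaction proceeds forward (toward products)

Q = ([COCl₂]) / ([CO] × [Cl₂])
  = ((2.67)) / ((0.65)·(1.9)) = 2.67/1.235 = 2.162
Since Q = 2.162 < Kc = 10.0, the reaction proceeds forward (toward products) to reach equilibrium.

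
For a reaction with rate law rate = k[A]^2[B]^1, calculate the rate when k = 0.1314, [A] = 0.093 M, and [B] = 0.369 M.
0.0004194 M/s

rate = k·[A]^2·[B]^1 = 0.1314·(0.093)^2·(0.369)^1 = 0.1314·0.008649·0.369 = 0.0004194 M/s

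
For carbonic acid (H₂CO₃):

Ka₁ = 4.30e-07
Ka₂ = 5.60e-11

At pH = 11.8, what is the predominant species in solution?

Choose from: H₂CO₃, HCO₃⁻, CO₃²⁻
CO₃²⁻

pKa1 = 6.37, pKa2 = 10.25. Each pKa is the crossover between adjacent species; pH = 11.8 lies in the region where CO₃²⁻ predominates.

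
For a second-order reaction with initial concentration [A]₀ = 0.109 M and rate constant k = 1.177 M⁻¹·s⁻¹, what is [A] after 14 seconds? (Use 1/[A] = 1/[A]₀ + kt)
0.0390 M

1/[A] = 1/[A]₀ + k·t = 1/0.109 + (1.177)·(14) = 9.1743 + 16.4780 = 25.6523
[A] = 1/25.6523 = 0.0390 M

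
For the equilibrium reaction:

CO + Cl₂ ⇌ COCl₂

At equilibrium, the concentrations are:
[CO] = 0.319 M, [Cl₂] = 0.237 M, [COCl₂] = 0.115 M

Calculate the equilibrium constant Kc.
K_c = 1.5211

Kc = ([COCl₂]) / ([CO] × [Cl₂])
   = ((0.115)) / ((0.319)·(0.237))
   = 0.115 / 0.075603 = 1.5211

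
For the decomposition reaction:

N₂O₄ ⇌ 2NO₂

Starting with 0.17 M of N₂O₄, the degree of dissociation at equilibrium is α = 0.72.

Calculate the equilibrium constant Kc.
K_c = 1.2590

x = α·[A]₀ = 0.72 × 0.17 = 0.1224 M dissociated.
At eq: [N₂O₄] = 0.17 − 0.1224 = 0.0476 M; [NO₂] = 2x = 0.2448 M.
Kc = [NO₂]²/[N₂O₄] = (0.2448)²/0.0476 = 1.259.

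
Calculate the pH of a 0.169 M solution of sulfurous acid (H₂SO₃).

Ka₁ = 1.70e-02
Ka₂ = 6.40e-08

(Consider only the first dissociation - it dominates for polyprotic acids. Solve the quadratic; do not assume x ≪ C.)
pH = 1.34

x² + Ka₁·x − Ka₁·C = 0 with Ka₁ = 1.70e-02, C = 0.169.
x = (−Ka₁ + √(Ka₁² + 4·Ka₁·C))/2 = 4.5770e-02 M, so pH = 1.34.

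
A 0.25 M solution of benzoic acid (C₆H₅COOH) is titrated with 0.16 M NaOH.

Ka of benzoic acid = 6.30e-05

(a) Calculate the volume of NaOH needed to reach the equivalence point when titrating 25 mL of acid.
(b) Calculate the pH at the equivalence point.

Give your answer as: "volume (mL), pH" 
V = 39.1 mL, pH = 8.59

(a) At equivalence: moles acid = moles base.
moles acid = 0.25 × 0.025 = 0.00625 mol; V_NaOH = 0.00625/0.16 = 0.03906 L = 39.1 mL.
(b) At equivalence, all acid → conjugate base A⁻ at [A⁻] = 0.00625/0.06406 = 0.09756 M.
Kb = Kw/Ka = 1.0e-14/6.30e-05 = 1.587e-10; [OH⁻] = √(Kb·[A⁻]) = 3.935e-06; pOH = 5.41; pH = 14 − pOH = 8.59.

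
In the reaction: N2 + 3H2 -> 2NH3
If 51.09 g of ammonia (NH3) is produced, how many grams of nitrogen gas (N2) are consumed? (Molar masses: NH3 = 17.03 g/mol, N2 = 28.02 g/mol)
Moles of NH3 = 51.09 g ÷ 17.03 g/mol = 3 mol
Mole ratio: 1 mol N2 / 2 mol NH3
Moles of N2 = 3 × (1/2) = 1.5 mol
Mass of N2 = 1.5 mol × 28.02 g/mol = 42.03 g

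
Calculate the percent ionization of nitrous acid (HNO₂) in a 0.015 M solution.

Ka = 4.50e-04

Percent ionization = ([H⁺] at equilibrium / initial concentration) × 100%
Percent ionization = 15.9%

Let x = [H⁺]. Ka = x²/(C - x) ⇒ x² + (4.50e-04)x - (4.50e-04)(0.015) = 0. x = 2.3828e-03. Percent = (2.3828e-03/0.015) × 100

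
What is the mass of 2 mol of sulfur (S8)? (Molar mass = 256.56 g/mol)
Mass = 2 mol × 256.56 g/mol = 513.1 g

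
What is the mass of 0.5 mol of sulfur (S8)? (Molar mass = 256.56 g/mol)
Mass = 0.5 mol × 256.56 g/mol = 128.3 g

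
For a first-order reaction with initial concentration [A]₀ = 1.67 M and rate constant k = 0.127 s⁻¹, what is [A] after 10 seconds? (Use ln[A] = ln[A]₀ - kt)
0.4690 M

ln[A] = ln[A]₀ - k·t = ln(1.67) - (0.127)·(10) = 0.5128 - 1.2700 = -0.7572
[A] = e^(-0.7572) = 0.4690 M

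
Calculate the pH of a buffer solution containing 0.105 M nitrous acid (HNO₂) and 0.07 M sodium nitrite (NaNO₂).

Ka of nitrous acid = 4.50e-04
pH = 3.17

pKa = -log(4.50e-04) = 3.35. pH = pKa + log([A⁻]/[HA]) = 3.35 + log(0.07/0.105)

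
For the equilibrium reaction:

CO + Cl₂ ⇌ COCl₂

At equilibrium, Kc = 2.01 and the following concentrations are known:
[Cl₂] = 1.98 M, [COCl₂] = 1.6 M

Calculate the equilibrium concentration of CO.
[CO] = 0.4020 M

Kc = ([COCl₂]) / ([CO] × [Cl₂]) = 2.01
[CO]^1 = (product terms)/(Kc · other reactant terms) = 1.6 / (2.01 · 1.98) = 0.40203
[CO] = 0.4020 M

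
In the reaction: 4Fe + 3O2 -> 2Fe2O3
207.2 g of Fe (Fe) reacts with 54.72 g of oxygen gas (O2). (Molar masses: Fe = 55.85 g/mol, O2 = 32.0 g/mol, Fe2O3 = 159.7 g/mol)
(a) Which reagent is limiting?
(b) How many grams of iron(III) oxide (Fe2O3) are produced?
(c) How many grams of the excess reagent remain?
(a) O2, (b) 182.1 g, (c) 79.86 g

Moles of Fe = 207.2 g ÷ 55.85 g/mol = 3.70994 mol
Moles of O2 = 54.72 g ÷ 32.0 g/mol = 1.71 mol
Moles ÷ coefficient: Fe: 3.70994/4 = 0.9275, O2: 1.71/3 = 0.57
(a) O2 has the smaller value, so O2 is the limiting reagent.
(b) Moles of Fe2O3 = 1.71 mol O2 × (2/3) = 1.14 mol; mass = 1.14 mol × 159.7 g/mol = 182.1 g
(c) Fe consumed = 1.71 × (4/3) = 2.28 mol; remaining = 3.70994 − 2.28 = 1.42994 mol; mass = 1.42994 mol × 55.85 g/mol = 79.86 g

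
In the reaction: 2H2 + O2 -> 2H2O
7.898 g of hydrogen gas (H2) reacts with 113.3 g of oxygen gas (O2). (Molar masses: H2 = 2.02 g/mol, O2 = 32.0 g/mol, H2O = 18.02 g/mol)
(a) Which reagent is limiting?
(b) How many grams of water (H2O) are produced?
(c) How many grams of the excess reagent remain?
(a) H2, (b) 70.46 g, (c) 50.74 g

Moles of H2 = 7.898 g ÷ 2.02 g/mol = 3.9099 mol
Moles of O2 = 113.3 g ÷ 32.0 g/mol = 3.54062 mol
Moles ÷ coefficient: H2: 3.9099/2 = 1.955, O2: 3.54062/1 = 3.541
(a) H2 has the smaller value, so H2 is the limiting reagent.
(b) Moles of H2O = 3.9099 mol H2 × (2/2) = 3.9099 mol; mass = 3.9099 mol × 18.02 g/mol = 70.46 g
(c) O2 consumed = 3.9099 × (1/2) = 1.95495 mol; remaining = 3.54062 − 1.95495 = 1.58567 mol; mass = 1.58567 mol × 32.0 g/mol = 50.74 g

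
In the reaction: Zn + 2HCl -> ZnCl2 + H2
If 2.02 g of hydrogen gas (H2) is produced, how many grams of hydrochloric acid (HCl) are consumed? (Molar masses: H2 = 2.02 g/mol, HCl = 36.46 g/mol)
Moles of H2 = 2.02 g ÷ 2.02 g/mol = 1 mol
Mole ratio: 2 mol HCl / 1 mol H2
Moles of HCl = 1 × (2/1) = 2 mol
Mass of HCl = 2 mol × 36.46 g/mol = 72.92 g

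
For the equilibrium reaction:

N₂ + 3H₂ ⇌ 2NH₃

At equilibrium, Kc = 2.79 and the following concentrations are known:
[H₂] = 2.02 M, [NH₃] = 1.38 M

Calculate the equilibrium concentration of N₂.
[N₂] = 0.0828 M

Kc = ([NH₃]^2) / ([N₂] × [H₂]^3) = 2.79
[N₂]^1 = (product terms)/(Kc · other reactant terms) = 1.9044 / (2.79 · 8.2424) = 0.082813
[N₂] = 0.0828 M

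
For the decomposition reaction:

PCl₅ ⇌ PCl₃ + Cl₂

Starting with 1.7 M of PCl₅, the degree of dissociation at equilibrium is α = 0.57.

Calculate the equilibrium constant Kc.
K_c = 1.2845

x = α·[A]₀ = 0.57 × 1.7 = 0.969 M dissociated.
At eq: [PCl₅] = 1.7 − 0.969 = 0.731 M; [PCl₃] = [Cl₂] = x = 0.969 M.
Kc = [PCl₃][Cl₂]/[PCl₅] = (0.969)²/0.731 = 1.284.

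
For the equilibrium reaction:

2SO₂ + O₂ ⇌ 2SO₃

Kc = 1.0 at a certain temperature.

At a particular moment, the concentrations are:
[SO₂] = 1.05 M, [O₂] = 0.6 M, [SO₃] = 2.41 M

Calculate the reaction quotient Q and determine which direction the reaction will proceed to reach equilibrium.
Q = 8.780, Q > K, reaction proceeds reverse (toward reactants)

Q = ([SO₃]^2) / ([SO₂]^2 × [O₂])
  = ((2.41)^2) / ((1.05)^2·(0.6)) = 5.8081/0.6615 = 8.78
Since Q = 8.78 > Kc = 1.0, the reaction proceeds reverse (toward reactants) to reach equilibrium.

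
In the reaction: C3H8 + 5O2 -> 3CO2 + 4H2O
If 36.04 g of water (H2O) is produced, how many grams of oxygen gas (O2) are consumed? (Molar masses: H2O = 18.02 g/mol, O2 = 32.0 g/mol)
Moles of H2O = 36.04 g ÷ 18.02 g/mol = 2 mol
Mole ratio: 5 mol O2 / 4 mol H2O
Moles of O2 = 2 × (5/4) = 2.5 mol
Mass of O2 = 2.5 mol × 32.0 g/mol = 80 g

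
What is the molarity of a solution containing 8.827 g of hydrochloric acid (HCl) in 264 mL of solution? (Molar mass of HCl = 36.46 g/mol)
Moles of HCl = 8.827 g ÷ 36.46 g/mol = 0.242101 mol
Volume = 264 mL = 0.264 L
Molarity = 0.242101 mol ÷ 0.264 L = 0.917 M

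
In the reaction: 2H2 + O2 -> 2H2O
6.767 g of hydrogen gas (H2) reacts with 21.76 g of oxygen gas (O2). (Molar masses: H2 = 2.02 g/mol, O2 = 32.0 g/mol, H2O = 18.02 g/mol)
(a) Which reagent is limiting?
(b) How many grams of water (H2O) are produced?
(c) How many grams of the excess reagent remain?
(a) O2, (b) 24.51 g, (c) 4.02 g

Moles of H2 = 6.767 g ÷ 2.02 g/mol = 3.35 mol
Moles of O2 = 21.76 g ÷ 32.0 g/mol = 0.68 mol
Moles ÷ coefficient: H2: 3.35/2 = 1.675, O2: 0.68/1 = 0.68
(a) O2 has the smaller value, so O2 is the limiting reagent.
(b) Moles of H2O = 0.68 mol O2 × (2/1) = 1.36 mol; mass = 1.36 mol × 18.02 g/mol = 24.51 g
(c) H2 consumed = 0.68 × (2/1) = 1.36 mol; remaining = 3.35 − 1.36 = 1.99 mol; mass = 1.99 mol × 2.02 g/mol = 4.02 g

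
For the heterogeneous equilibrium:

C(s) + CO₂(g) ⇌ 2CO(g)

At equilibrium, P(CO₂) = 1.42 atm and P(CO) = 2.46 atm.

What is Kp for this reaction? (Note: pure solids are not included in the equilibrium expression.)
K_p = 4.262

Solid C is excluded.
Kp = P(CO)²/P(CO₂) = (2.46)²/1.42 = 6.052/1.42 = 4.262.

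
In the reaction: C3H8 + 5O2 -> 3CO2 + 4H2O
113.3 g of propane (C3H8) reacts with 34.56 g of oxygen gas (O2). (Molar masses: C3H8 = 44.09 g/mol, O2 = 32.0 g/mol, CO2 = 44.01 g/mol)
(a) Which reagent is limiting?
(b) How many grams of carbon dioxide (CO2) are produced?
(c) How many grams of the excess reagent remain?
(a) O2, (b) 28.52 g, (c) 103.8 g

Moles of C3H8 = 113.3 g ÷ 44.09 g/mol = 2.56974 mol
Moles of O2 = 34.56 g ÷ 32.0 g/mol = 1.08 mol
Moles ÷ coefficient: C3H8: 2.56974/1 = 2.57, O2: 1.08/5 = 0.216
(a) O2 has the smaller value, so O2 is the limiting reagent.
(b) Moles of CO2 = 1.08 mol O2 × (3/5) = 0.648 mol; mass = 0.648 mol × 44.01 g/mol = 28.52 g
(c) C3H8 consumed = 1.08 × (1/5) = 0.216 mol; remaining = 2.56974 − 0.216 = 2.35374 mol; mass = 2.35374 mol × 44.09 g/mol = 103.8 g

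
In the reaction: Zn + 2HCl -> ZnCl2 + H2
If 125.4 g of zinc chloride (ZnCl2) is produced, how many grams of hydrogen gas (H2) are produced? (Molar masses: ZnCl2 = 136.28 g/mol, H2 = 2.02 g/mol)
Moles of ZnCl2 = 125.4 g ÷ 136.28 g/mol = 0.920164 mol
Mole ratio: 1 mol H2 / 1 mol ZnCl2
Moles of H2 = 0.920164 × (1/1) = 0.920164 mol
Mass of H2 = 0.920164 mol × 2.02 g/mol = 1.859 g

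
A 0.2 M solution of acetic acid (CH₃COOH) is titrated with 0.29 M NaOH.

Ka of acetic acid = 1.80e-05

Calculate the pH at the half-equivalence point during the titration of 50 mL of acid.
pH = pKa = 4.74

At the half-equivalence point, [HA] = [A⁻], so by Henderson–Hasselbalch pH = pKa + log(1) = pKa.
pKa = −log(1.80e-05) = 4.74.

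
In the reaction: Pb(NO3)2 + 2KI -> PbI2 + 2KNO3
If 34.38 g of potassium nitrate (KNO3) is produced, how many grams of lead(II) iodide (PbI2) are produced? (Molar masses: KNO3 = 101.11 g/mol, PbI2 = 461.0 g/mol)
Moles of KNO3 = 34.38 g ÷ 101.11 g/mol = 0.340026 mol
Mole ratio: 1 mol PbI2 / 2 mol KNO3
Moles of PbI2 = 0.340026 × (1/2) = 0.170013 mol
Mass of PbI2 = 0.170013 mol × 461.0 g/mol = 78.38 g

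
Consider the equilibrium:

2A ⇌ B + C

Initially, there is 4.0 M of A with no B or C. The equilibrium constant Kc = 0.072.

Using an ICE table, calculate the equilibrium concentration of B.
[B] = 0.698 M

ICE: [A] = 4.0 − 2x, [B] = [C] = x.
Kc = x²/(4.0 − 2x)² = 0.072 ⇒ √Kc = x/(4.0 − 2x).
x = √0.072·4.0/(1 + 2√0.072) = 0.26833·4.0/1.5367 = 0.69847.
[B] = x = 0.698 M.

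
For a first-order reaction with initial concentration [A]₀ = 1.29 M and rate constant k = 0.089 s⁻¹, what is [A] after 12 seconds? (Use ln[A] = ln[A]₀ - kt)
0.4434 M

ln[A] = ln[A]₀ - k·t = ln(1.29) - (0.089)·(12) = 0.2546 - 1.0680 = -0.8134
[A] = e^(-0.8134) = 0.4434 M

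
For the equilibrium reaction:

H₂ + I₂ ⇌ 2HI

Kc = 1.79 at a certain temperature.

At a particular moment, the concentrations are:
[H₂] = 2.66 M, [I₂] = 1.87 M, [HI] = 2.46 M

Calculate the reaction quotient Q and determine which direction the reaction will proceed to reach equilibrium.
Q = 1.217, Q < K, reaction proceeds forward (toward products)

Q = ([HI]^2) / ([H₂] × [I₂])
  = ((2.46)^2) / ((2.66)·(1.87)) = 6.0516/4.9742 = 1.217
Since Q = 1.217 < Kc = 1.79, the reaction proceeds forward (toward products) to reach equilibrium.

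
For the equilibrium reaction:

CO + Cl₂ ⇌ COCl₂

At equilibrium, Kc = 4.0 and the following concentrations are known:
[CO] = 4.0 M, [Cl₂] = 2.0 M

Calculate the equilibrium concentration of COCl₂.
[COCl₂] = 32.0000 M

Kc = ([COCl₂]) / ([CO] × [Cl₂]) = 4.0
[COCl₂]^1 = Kc · (reactant terms)/(other product terms) = 4.0 · 8 / 1 = 32
[COCl₂] = 32.0000 M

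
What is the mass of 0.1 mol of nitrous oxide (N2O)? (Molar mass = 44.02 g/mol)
Mass = 0.1 mol × 44.02 g/mol = 4.402 g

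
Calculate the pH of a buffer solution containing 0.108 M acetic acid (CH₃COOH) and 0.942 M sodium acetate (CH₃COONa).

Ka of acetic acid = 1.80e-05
pH = 5.69

pKa = -log(1.80e-05) = 4.74. pH = pKa + log([A⁻]/[HA]) = 4.74 + log(0.942/0.108)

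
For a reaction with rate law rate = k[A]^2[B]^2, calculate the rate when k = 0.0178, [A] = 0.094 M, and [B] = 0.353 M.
1.96e-05 M/s

rate = k·[A]^2·[B]^2 = 0.0178·(0.094)^2·(0.353)^2 = 0.0178·0.008836·0.124609 = 1.96e-05 M/s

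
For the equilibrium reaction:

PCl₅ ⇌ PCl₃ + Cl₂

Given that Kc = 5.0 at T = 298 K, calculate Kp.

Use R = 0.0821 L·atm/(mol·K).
K_p = 122.3290

Δn = (moles gaseous products) − (moles gaseous reactants) = 1
T = 298 K; RT = 0.0821 × 298 = 24.4658
Kp = Kc·(RT)^Δn = 5.0 × (24.4658)^1 = 5.0 × 24.4658 = 122.3290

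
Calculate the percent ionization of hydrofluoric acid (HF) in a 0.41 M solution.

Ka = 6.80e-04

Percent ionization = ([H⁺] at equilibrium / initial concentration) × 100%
Percent ionization = 3.99%

Let x = [H⁺]. Ka = x²/(C - x) ⇒ x² + (6.80e-04)x - (6.80e-04)(0.41) = 0. x = 1.6361e-02. Percent = (1.6361e-02/0.41) × 100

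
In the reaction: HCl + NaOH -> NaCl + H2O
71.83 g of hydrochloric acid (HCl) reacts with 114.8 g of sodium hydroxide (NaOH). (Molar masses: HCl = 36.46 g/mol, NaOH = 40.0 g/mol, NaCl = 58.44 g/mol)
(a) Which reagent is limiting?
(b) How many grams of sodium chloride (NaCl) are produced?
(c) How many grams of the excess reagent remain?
(a) HCl, (b) 115.1 g, (c) 36 g

Moles of HCl = 71.83 g ÷ 36.46 g/mol = 1.9701 mol
Moles of NaOH = 114.8 g ÷ 40.0 g/mol = 2.87 mol
Moles ÷ coefficient: HCl: 1.9701/1 = 1.97, NaOH: 2.87/1 = 2.87
(a) HCl has the smaller value, so HCl is the limiting reagent.
(b) Moles of NaCl = 1.9701 mol HCl × (1/1) = 1.9701 mol; mass = 1.9701 mol × 58.44 g/mol = 115.1 g
(c) NaOH consumed = 1.9701 × (1/1) = 1.9701 mol; remaining = 2.87 − 1.9701 = 0.899896 mol; mass = 0.899896 mol × 40.0 g/mol = 36 g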